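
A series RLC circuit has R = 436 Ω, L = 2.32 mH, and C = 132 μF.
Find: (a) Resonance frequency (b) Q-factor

Step 1 — Resonance condition Im(Z)=0 gives ω₀ = 1/√(LC).
Step 2 — ω₀ = 1/√(0.00232·0.000132) = 1807 rad/s.
Step 3 — f₀ = ω₀/(2π) = 287.6 Hz.
Step 4 — Series Q: Q = ω₀L/R = 1807·0.00232/436 = 0.009615.

(a) f₀ = 287.6 Hz  (b) Q = 0.009615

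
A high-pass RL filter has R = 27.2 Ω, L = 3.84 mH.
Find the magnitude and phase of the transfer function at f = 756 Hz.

Step 1 — Angular frequency: ω = 2π·756 = 4750 rad/s.
Step 2 — Transfer function: H(jω) = jωL/(R + jωL).
Step 3 — Numerator jωL = j·18.24; denominator R + jωL = 27.2 + j18.24.
Step 4 — H = 0.3102 + j0.4626.
Step 5 — Magnitude: |H| = 0.557 (-5.1 dB); phase: φ = 56.2°.

|H| = 0.557 (-5.1 dB), φ = 56.2°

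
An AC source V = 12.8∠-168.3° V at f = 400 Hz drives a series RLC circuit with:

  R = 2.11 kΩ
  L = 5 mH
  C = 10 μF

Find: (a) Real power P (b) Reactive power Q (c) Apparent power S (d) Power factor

Step 1 — Angular frequency: ω = 2π·f = 2π·400 = 2513 rad/s.
Step 2 — Component impedances:
  R: Z = R = 2110 Ω
  L: Z = jωL = j·2513·0.005 = 0 + j12.57 Ω
  C: Z = 1/(jωC) = -j/(ω·C) = 0 - j39.79 Ω
Step 3 — Series combination: Z_total = R + L + C = 2110 - j27.22 Ω = 2110∠-0.7° Ω.
Step 4 — Source phasor: V = 12.8∠-168.3° V = -12.53 - j2.596 V.
Step 5 — Current: I = V / Z = -0.005923 - j0.001307 A = 0.006066∠-167.6° A.
Step 6 — Complex power: S = V·I* = 0.07764 - j0.001002 VA.
Step 7 — Real power: P = Re(S) = 0.07764 W.
Step 8 — Reactive power: Q = Im(S) = -0.001002 VAR.
Step 9 — Apparent power: |S| = 0.07764 VA.
Step 10 — Power factor: PF = P/|S| = 0.9999 (leading).

(a) P = 0.07764 W  (b) Q = -0.001002 VAR  (c) S = 0.07764 VA  (d) PF = 0.9999 (leading)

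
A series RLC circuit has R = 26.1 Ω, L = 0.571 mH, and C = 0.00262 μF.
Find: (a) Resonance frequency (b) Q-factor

Step 1 — Resonance condition Im(Z)=0 gives ω₀ = 1/√(LC).
Step 2 — ω₀ = 1/√(0.000571·2.62e-09) = 8.176e+05 rad/s.
Step 3 — f₀ = ω₀/(2π) = 1.301e+05 Hz.
Step 4 — Series Q: Q = ω₀L/R = 8.176e+05·0.000571/26.1 = 17.89.

(a) f₀ = 1.301e+05 Hz  (b) Q = 17.89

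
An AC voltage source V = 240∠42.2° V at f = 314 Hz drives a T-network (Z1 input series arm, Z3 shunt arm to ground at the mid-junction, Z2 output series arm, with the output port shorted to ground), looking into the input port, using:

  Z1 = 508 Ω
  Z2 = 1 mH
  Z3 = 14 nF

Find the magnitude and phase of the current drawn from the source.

Step 1 — Angular frequency: ω = 2π·f = 2π·314 = 1973 rad/s.
Step 2 — Component impedances:
  Z1: Z = R = 508 Ω
  Z2: Z = jωL = j·1973·0.001 = 0 + j1.973 Ω
  Z3: Z = 1/(jωC) = -j/(ω·C) = 0 - j3.62e+04 Ω
Step 3 — With the output port shorted to ground, the output series arm Z2 runs from the junction to ground; the shunt arm Z3 also runs from the junction to ground. They appear in parallel: Z3 || Z2 = 0 + j1.973 Ω.
Step 4 — Series with input arm Z1: Z_in = Z1 + (Z3 || Z2) = 508 + j1.973 Ω = 508∠0.2° Ω.
Step 5 — Source phasor: V = 240∠42.2° V = 177.8 + j161.2 V.
Step 6 — Ohm's law: I = V / Z_total = (177.8 + j161.2) / (508 + j1.973) = 0.3512 + j0.316 A.
Step 7 — Convert to polar: |I| = 0.4724 A, ∠I = 42.0°.

I = 0.4724∠42.0° A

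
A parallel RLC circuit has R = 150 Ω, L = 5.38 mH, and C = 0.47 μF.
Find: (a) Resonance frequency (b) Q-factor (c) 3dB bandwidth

Step 1 — Resonance: ω₀ = 1/√(LC) = 1/√(0.00538·4.7e-07) = 1.989e+04 rad/s.
Step 2 — f₀ = ω₀/(2π) = 3165 Hz.
Step 3 — Parallel Q: Q = R/(ω₀L) = 150/(1.989e+04·0.00538) = 1.402.
Step 4 — Bandwidth: Δω = ω₀/Q = 1.418e+04 rad/s; BW = Δω/(2π) = 2258 Hz.

(a) f₀ = 3165 Hz  (b) Q = 1.402  (c) BW = 2258 Hz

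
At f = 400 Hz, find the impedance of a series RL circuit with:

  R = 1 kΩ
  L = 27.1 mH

Step 1 — Angular frequency: ω = 2π·f = 2π·400 = 2513 rad/s.
Step 2 — Component impedances:
  R: Z = R = 1000 Ω
  L: Z = jωL = j·2513·0.0271 = 0 + j68.11 Ω
Step 3 — Series combination: Z_total = R + L = 1000 + j68.11 Ω = 1002∠3.9° Ω.

Z = 1000 + j68.11 Ω = 1002∠3.9° Ω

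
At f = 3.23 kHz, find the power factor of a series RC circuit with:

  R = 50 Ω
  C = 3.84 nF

Step 1 — Angular frequency: ω = 2π·f = 2π·3230 = 2.029e+04 rad/s.
Step 2 — Component impedances:
  R: Z = R = 50 Ω
  C: Z = 1/(jωC) = -j/(ω·C) = 0 - j1.283e+04 Ω
Step 3 — Series combination: Z_total = R + C = 50 - j1.283e+04 Ω = 1.283e+04∠-89.8° Ω.
Step 4 — Power factor: PF = cos(φ) = Re(Z)/|Z| = 50/1.283e+04 = 0.003897.
Step 5 — Type: Im(Z) = -1.283e+04 ⇒ leading (phase φ = -89.8°).

PF = 0.003897 (leading, φ = -89.8°)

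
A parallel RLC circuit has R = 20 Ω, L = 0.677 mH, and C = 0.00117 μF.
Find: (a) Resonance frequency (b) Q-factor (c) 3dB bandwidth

Step 1 — Resonance: ω₀ = 1/√(LC) = 1/√(0.000677·1.17e-09) = 1.124e+06 rad/s.
Step 2 — f₀ = ω₀/(2π) = 1.788e+05 Hz.
Step 3 — Parallel Q: Q = R/(ω₀L) = 20/(1.124e+06·0.000677) = 0.02629.
Step 4 — Bandwidth: Δω = ω₀/Q = 4.274e+07 rad/s; BW = Δω/(2π) = 6.801e+06 Hz.

(a) f₀ = 1.788e+05 Hz  (b) Q = 0.02629  (c) BW = 6.801e+06 Hz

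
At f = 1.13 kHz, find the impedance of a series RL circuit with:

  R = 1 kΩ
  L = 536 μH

Step 1 — Angular frequency: ω = 2π·f = 2π·1130 = 7100 rad/s.
Step 2 — Component impedances:
  R: Z = R = 1000 Ω
  L: Z = jωL = j·7100·0.000536 = 0 + j3.806 Ω
Step 3 — Series combination: Z_total = R + L = 1000 + j3.806 Ω = 1000∠0.2° Ω.

Z = 1000 + j3.806 Ω = 1000∠0.2° Ω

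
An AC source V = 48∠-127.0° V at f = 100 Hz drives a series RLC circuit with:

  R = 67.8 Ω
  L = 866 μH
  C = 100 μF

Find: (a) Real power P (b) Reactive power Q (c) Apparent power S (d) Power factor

Step 1 — Angular frequency: ω = 2π·f = 2π·100 = 628.3 rad/s.
Step 2 — Component impedances:
  R: Z = R = 67.8 Ω
  L: Z = jωL = j·628.3·0.000866 = 0 + j0.5441 Ω
  C: Z = 1/(jωC) = -j/(ω·C) = 0 - j15.92 Ω
Step 3 — Series combination: Z_total = R + L + C = 67.8 - j15.37 Ω = 69.52∠-12.8° Ω.
Step 4 — Source phasor: V = 48∠-127.0° V = -28.89 - j38.33 V.
Step 5 — Current: I = V / Z = -0.2833 - j0.6296 A = 0.6904∠-114.2° A.
Step 6 — Complex power: S = V·I* = 32.32 - j7.328 VA.
Step 7 — Real power: P = Re(S) = 32.32 W.
Step 8 — Reactive power: Q = Im(S) = -7.328 VAR.
Step 9 — Apparent power: |S| = 33.14 VA.
Step 10 — Power factor: PF = P/|S| = 0.9752 (leading).

(a) P = 32.32 W  (b) Q = -7.328 VAR  (c) S = 33.14 VA  (d) PF = 0.9752 (leading)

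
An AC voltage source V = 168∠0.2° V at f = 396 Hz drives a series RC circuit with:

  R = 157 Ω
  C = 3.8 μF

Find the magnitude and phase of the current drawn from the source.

Step 1 — Angular frequency: ω = 2π·f = 2π·396 = 2488 rad/s.
Step 2 — Component impedances:
  R: Z = R = 157 Ω
  C: Z = 1/(jωC) = -j/(ω·C) = 0 - j105.8 Ω
Step 3 — Series combination: Z_total = R + C = 157 - j105.8 Ω = 189.3∠-34.0° Ω.
Step 4 — Source phasor: V = 168∠0.2° V = 168 + j0.5864 V.
Step 5 — Ohm's law: I = V / Z_total = (168 + j0.5864) / (157 - j105.8) = 0.7343 + j0.4984 A.
Step 6 — Convert to polar: |I| = 0.8875 A, ∠I = 34.2°.

I = 0.8875∠34.2° A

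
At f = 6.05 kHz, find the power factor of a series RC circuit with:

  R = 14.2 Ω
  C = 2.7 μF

Step 1 — Angular frequency: ω = 2π·f = 2π·6050 = 3.801e+04 rad/s.
Step 2 — Component impedances:
  R: Z = R = 14.2 Ω
  C: Z = 1/(jωC) = -j/(ω·C) = 0 - j9.743 Ω
Step 3 — Series combination: Z_total = R + C = 14.2 - j9.743 Ω = 17.22∠-34.5° Ω.
Step 4 — Power factor: PF = cos(φ) = Re(Z)/|Z| = 14.2/17.22 = 0.8246.
Step 5 — Type: Im(Z) = -9.743 ⇒ leading (phase φ = -34.5°).

PF = 0.8246 (leading, φ = -34.5°)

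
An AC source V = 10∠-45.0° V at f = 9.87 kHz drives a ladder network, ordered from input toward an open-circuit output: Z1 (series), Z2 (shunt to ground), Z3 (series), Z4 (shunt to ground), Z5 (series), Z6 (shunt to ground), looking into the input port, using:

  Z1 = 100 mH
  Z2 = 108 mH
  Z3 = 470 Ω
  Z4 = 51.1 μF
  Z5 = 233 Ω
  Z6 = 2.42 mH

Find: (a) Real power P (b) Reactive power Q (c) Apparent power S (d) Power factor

Step 1 — Angular frequency: ω = 2π·f = 2π·9870 = 6.202e+04 rad/s.
Step 2 — Component impedances:
  Z1: Z = jωL = j·6.202e+04·0.1 = 0 + j6202 Ω
  Z2: Z = jωL = j·6.202e+04·0.108 = 0 + j6698 Ω
  Z3: Z = R = 470 Ω
  Z4: Z = 1/(jωC) = -j/(ω·C) = 0 - j0.3156 Ω
  Z5: Z = R = 233 Ω
  Z6: Z = jωL = j·6.202e+04·0.00242 = 0 + j150.1 Ω
Step 3 — Ladder network (open output): work backward from the far end, alternating series and parallel combinations. Z_in = 467.7 + j6234 Ω = 6252∠85.7° Ω.
Step 4 — Source phasor: V = 10∠-45.0° V = 7.071 - j7.071 V.
Step 5 — Current: I = V / Z = -0.001043 - j0.001213 A = 0.0016∠-130.7° A.
Step 6 — Complex power: S = V·I* = 0.001197 + j0.01595 VA.
Step 7 — Real power: P = Re(S) = 0.001197 W.
Step 8 — Reactive power: Q = Im(S) = 0.01595 VAR.
Step 9 — Apparent power: |S| = 0.016 VA.
Step 10 — Power factor: PF = P/|S| = 0.07482 (lagging).

(a) P = 0.001197 W  (b) Q = 0.01595 VAR  (c) S = 0.016 VA  (d) PF = 0.07482 (lagging)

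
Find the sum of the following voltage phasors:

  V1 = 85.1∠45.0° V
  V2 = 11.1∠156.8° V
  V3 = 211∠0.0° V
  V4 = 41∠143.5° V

Step 1 — Convert each phasor to rectangular form:
  V1 = 85.1·(cos(45.0°) + j·sin(45.0°)) = 60.17 + j60.17 V
  V2 = 11.1·(cos(156.8°) + j·sin(156.8°)) = -10.2 + j4.373 V
  V3 = 211·(cos(0.0°) + j·sin(0.0°)) = 211 V
  V4 = 41·(cos(143.5°) + j·sin(143.5°)) = -32.96 + j24.39 V
Step 2 — Sum components: V_total = 228 + j88.94 V.
Step 3 — Convert to polar: |V_total| = 244.7 V, ∠V_total = 21.3°.

V_total = 244.7∠21.3° V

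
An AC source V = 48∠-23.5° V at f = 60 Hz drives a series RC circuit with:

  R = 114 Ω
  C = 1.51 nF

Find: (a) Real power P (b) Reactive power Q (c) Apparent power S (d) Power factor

Step 1 — Angular frequency: ω = 2π·f = 2π·60 = 377 rad/s.
Step 2 — Component impedances:
  R: Z = R = 114 Ω
  C: Z = 1/(jωC) = -j/(ω·C) = 0 - j1.757e+06 Ω
Step 3 — Series combination: Z_total = R + C = 114 - j1.757e+06 Ω = 1.757e+06∠-90.0° Ω.
Step 4 — Source phasor: V = 48∠-23.5° V = 44.02 - j19.14 V.
Step 5 — Current: I = V / Z = 1.09e-05 + j2.506e-05 A = 2.732e-05∠66.5° A.
Step 6 — Complex power: S = V·I* = 8.511e-08 - j0.001312 VA.
Step 7 — Real power: P = Re(S) = 8.511e-08 W.
Step 8 — Reactive power: Q = Im(S) = -0.001312 VAR.
Step 9 — Apparent power: |S| = 0.001312 VA.
Step 10 — Power factor: PF = P/|S| = 6.49e-05 (leading).

(a) P = 8.511e-08 W  (b) Q = -0.001312 VAR  (c) S = 0.001312 VA  (d) PF = 6.49e-05 (leading)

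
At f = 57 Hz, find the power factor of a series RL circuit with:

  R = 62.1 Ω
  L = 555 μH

Step 1 — Angular frequency: ω = 2π·f = 2π·57 = 358.1 rad/s.
Step 2 — Component impedances:
  R: Z = R = 62.1 Ω
  L: Z = jωL = j·358.1·0.000555 = 0 + j0.1988 Ω
Step 3 — Series combination: Z_total = R + L = 62.1 + j0.1988 Ω = 62.1∠0.2° Ω.
Step 4 — Power factor: PF = cos(φ) = Re(Z)/|Z| = 62.1/62.1 = 1.
Step 5 — Type: Im(Z) = 0.1988 ⇒ lagging (phase φ = 0.2°).

PF = 1 (lagging, φ = 0.2°)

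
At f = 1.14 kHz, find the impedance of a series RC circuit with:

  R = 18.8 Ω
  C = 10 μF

Step 1 — Angular frequency: ω = 2π·f = 2π·1140 = 7163 rad/s.
Step 2 — Component impedances:
  R: Z = R = 18.8 Ω
  C: Z = 1/(jωC) = -j/(ω·C) = 0 - j13.96 Ω
Step 3 — Series combination: Z_total = R + C = 18.8 - j13.96 Ω = 23.42∠-36.6° Ω.

Z = 18.8 - j13.96 Ω = 23.42∠-36.6° Ω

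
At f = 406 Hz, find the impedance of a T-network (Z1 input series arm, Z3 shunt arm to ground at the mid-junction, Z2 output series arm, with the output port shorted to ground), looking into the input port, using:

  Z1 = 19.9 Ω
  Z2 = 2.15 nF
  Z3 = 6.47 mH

Step 1 — Angular frequency: ω = 2π·f = 2π·406 = 2551 rad/s.
Step 2 — Component impedances:
  Z1: Z = R = 19.9 Ω
  Z2: Z = 1/(jωC) = -j/(ω·C) = 0 - j1.823e+05 Ω
  Z3: Z = jωL = j·2551·0.00647 = 0 + j16.5 Ω
Step 3 — With the output port shorted to ground, the output series arm Z2 runs from the junction to ground; the shunt arm Z3 also runs from the junction to ground. They appear in parallel: Z3 || Z2 = 0 + j16.51 Ω.
Step 4 — Series with input arm Z1: Z_in = Z1 + (Z3 || Z2) = 19.9 + j16.51 Ω = 25.85∠39.7° Ω.

Z = 19.9 + j16.51 Ω = 25.85∠39.7° Ω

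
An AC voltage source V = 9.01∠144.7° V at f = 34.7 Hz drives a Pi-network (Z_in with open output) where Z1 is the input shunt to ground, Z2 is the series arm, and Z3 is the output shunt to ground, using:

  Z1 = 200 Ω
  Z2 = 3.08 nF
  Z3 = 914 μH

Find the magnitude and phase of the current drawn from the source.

Step 1 — Angular frequency: ω = 2π·f = 2π·34.7 = 218 rad/s.
Step 2 — Component impedances:
  Z1: Z = R = 200 Ω
  Z2: Z = 1/(jωC) = -j/(ω·C) = 0 - j1.489e+06 Ω
  Z3: Z = jωL = j·218·0.000914 = 0 + j0.1993 Ω
Step 3 — With open output, the series arm Z2 and the output shunt Z3 appear in series to ground: Z2 + Z3 = 0 - j1.489e+06 Ω.
Step 4 — Parallel with input shunt Z1: Z_in = Z1 || (Z2 + Z3) = 200 - j0.02686 Ω = 200∠-0.0° Ω.
Step 5 — Source phasor: V = 9.01∠144.7° V = -7.353 + j5.206 V.
Step 6 — Ohm's law: I = V / Z_total = (-7.353 + j5.206) / (200 - j0.02686) = -0.03677 + j0.02603 A.
Step 7 — Convert to polar: |I| = 0.04505 A, ∠I = 144.7°.

I = 0.04505∠144.7° A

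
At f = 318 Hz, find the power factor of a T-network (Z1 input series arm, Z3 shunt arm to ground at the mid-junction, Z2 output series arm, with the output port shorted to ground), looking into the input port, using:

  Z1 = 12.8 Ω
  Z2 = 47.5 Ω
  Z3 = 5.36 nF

Step 1 — Angular frequency: ω = 2π·f = 2π·318 = 1998 rad/s.
Step 2 — Component impedances:
  Z1: Z = R = 12.8 Ω
  Z2: Z = R = 47.5 Ω
  Z3: Z = 1/(jωC) = -j/(ω·C) = 0 - j9.337e+04 Ω
Step 3 — With the output port shorted to ground, the output series arm Z2 runs from the junction to ground; the shunt arm Z3 also runs from the junction to ground. They appear in parallel: Z3 || Z2 = 47.5 - j0.02416 Ω.
Step 4 — Series with input arm Z1: Z_in = Z1 + (Z3 || Z2) = 60.3 - j0.02416 Ω = 60.3∠-0.0° Ω.
Step 5 — Power factor: PF = cos(φ) = Re(Z)/|Z| = 60.3/60.3 = 1.
Step 6 — Type: Im(Z) = -0.02416 ⇒ leading (phase φ = -0.0°).

PF = 1 (leading, φ = -0.0°)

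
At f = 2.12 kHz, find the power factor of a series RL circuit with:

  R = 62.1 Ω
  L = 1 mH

Step 1 — Angular frequency: ω = 2π·f = 2π·2120 = 1.332e+04 rad/s.
Step 2 — Component impedances:
  R: Z = R = 62.1 Ω
  L: Z = jωL = j·1.332e+04·0.001 = 0 + j13.32 Ω
Step 3 — Series combination: Z_total = R + L = 62.1 + j13.32 Ω = 63.51∠12.1° Ω.
Step 4 — Power factor: PF = cos(φ) = Re(Z)/|Z| = 62.1/63.51 = 0.9778.
Step 5 — Type: Im(Z) = 13.32 ⇒ lagging (phase φ = 12.1°).

PF = 0.9778 (lagging, φ = 12.1°)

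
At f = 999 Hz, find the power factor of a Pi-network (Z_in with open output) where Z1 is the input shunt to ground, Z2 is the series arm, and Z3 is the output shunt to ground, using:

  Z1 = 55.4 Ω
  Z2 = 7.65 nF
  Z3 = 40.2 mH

Step 1 — Angular frequency: ω = 2π·f = 2π·999 = 6277 rad/s.
Step 2 — Component impedances:
  Z1: Z = R = 55.4 Ω
  Z2: Z = 1/(jωC) = -j/(ω·C) = 0 - j2.083e+04 Ω
  Z3: Z = jωL = j·6277·0.0402 = 0 + j252.3 Ω
Step 3 — With open output, the series arm Z2 and the output shunt Z3 appear in series to ground: Z2 + Z3 = 0 - j2.057e+04 Ω.
Step 4 — Parallel with input shunt Z1: Z_in = Z1 || (Z2 + Z3) = 55.4 - j0.1492 Ω = 55.4∠-0.2° Ω.
Step 5 — Power factor: PF = cos(φ) = Re(Z)/|Z| = 55.4/55.4 = 1.
Step 6 — Type: Im(Z) = -0.1492 ⇒ leading (phase φ = -0.2°).

PF = 1 (leading, φ = -0.2°)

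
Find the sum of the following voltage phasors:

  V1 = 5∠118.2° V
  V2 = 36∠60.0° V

Step 1 — Convert each phasor to rectangular form:
  V1 = 5·(cos(118.2°) + j·sin(118.2°)) = -2.363 + j4.407 V
  V2 = 36·(cos(60.0°) + j·sin(60.0°)) = 18 + j31.18 V
Step 2 — Sum components: V_total = 15.64 + j35.58 V.
Step 3 — Convert to polar: |V_total| = 38.87 V, ∠V_total = 66.3°.

V_total = 38.87∠66.3° V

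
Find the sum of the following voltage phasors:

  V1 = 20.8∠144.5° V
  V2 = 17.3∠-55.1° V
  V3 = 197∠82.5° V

Step 1 — Convert each phasor to rectangular form:
  V1 = 20.8·(cos(144.5°) + j·sin(144.5°)) = -16.93 + j12.08 V
  V2 = 17.3·(cos(-55.1°) + j·sin(-55.1°)) = 9.898 - j14.19 V
  V3 = 197·(cos(82.5°) + j·sin(82.5°)) = 25.71 + j195.3 V
Step 2 — Sum components: V_total = 18.68 + j193.2 V.
Step 3 — Convert to polar: |V_total| = 194.1 V, ∠V_total = 84.5°.

V_total = 194.1∠84.5° V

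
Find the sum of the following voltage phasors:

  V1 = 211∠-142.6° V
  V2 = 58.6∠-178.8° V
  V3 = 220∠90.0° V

Step 1 — Convert each phasor to rectangular form:
  V1 = 211·(cos(-142.6°) + j·sin(-142.6°)) = -167.6 - j128.2 V
  V2 = 58.6·(cos(-178.8°) + j·sin(-178.8°)) = -58.59 - j1.227 V
  V3 = 220·(cos(90.0°) + j·sin(90.0°)) = 0 + j220 V
Step 2 — Sum components: V_total = -226.2 + j90.62 V.
Step 3 — Convert to polar: |V_total| = 243.7 V, ∠V_total = 158.2°.

V_total = 243.7∠158.2° V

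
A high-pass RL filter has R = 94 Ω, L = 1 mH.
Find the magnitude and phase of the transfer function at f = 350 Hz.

Step 1 — Angular frequency: ω = 2π·350 = 2199 rad/s.
Step 2 — Transfer function: H(jω) = jωL/(R + jωL).
Step 3 — Numerator jωL = j·2.199; denominator R + jωL = 94 + j2.199.
Step 4 — H = 0.000547 + j0.02338.
Step 5 — Magnitude: |H| = 0.02339 (-32.6 dB); phase: φ = 88.7°.

|H| = 0.02339 (-32.6 dB), φ = 88.7°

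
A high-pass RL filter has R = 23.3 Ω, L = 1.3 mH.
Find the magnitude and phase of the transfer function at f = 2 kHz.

Step 1 — Angular frequency: ω = 2π·2000 = 1.257e+04 rad/s.
Step 2 — Transfer function: H(jω) = jωL/(R + jωL).
Step 3 — Numerator jωL = j·16.34; denominator R + jωL = 23.3 + j16.34.
Step 4 — H = 0.3296 + j0.4701.
Step 5 — Magnitude: |H| = 0.5741 (-4.8 dB); phase: φ = 55.0°.

|H| = 0.5741 (-4.8 dB), φ = 55.0°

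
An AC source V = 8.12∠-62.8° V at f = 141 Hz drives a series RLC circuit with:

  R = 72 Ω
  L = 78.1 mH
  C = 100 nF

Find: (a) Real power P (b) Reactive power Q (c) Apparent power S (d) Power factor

Step 1 — Angular frequency: ω = 2π·f = 2π·141 = 885.9 rad/s.
Step 2 — Component impedances:
  R: Z = R = 72 Ω
  L: Z = jωL = j·885.9·0.0781 = 0 + j69.19 Ω
  C: Z = 1/(jωC) = -j/(ω·C) = 0 - j1.129e+04 Ω
Step 3 — Series combination: Z_total = R + L + C = 72 - j1.122e+04 Ω = 1.122e+04∠-89.6° Ω.
Step 4 — Source phasor: V = 8.12∠-62.8° V = 3.712 - j7.222 V.
Step 5 — Current: I = V / Z = 0.0006459 + j0.0003267 A = 0.0007238∠26.8° A.
Step 6 — Complex power: S = V·I* = 3.772e-05 - j0.005877 VA.
Step 7 — Real power: P = Re(S) = 3.772e-05 W.
Step 8 — Reactive power: Q = Im(S) = -0.005877 VAR.
Step 9 — Apparent power: |S| = 0.005877 VA.
Step 10 — Power factor: PF = P/|S| = 0.006418 (leading).

(a) P = 3.772e-05 W  (b) Q = -0.005877 VAR  (c) S = 0.005877 VA  (d) PF = 0.006418 (leading)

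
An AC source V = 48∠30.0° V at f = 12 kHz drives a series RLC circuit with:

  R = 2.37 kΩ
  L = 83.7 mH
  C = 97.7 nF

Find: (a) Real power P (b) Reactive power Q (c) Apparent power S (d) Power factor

Step 1 — Angular frequency: ω = 2π·f = 2π·1.2e+04 = 7.54e+04 rad/s.
Step 2 — Component impedances:
  R: Z = R = 2370 Ω
  L: Z = jωL = j·7.54e+04·0.0837 = 0 + j6311 Ω
  C: Z = 1/(jωC) = -j/(ω·C) = 0 - j135.8 Ω
Step 3 — Series combination: Z_total = R + L + C = 2370 + j6175 Ω = 6614∠69.0° Ω.
Step 4 — Source phasor: V = 48∠30.0° V = 41.57 + j24 V.
Step 5 — Current: I = V / Z = 0.00564 - j0.004567 A = 0.007257∠-39.0° A.
Step 6 — Complex power: S = V·I* = 0.1248 + j0.3252 VA.
Step 7 — Real power: P = Re(S) = 0.1248 W.
Step 8 — Reactive power: Q = Im(S) = 0.3252 VAR.
Step 9 — Apparent power: |S| = 0.3483 VA.
Step 10 — Power factor: PF = P/|S| = 0.3583 (lagging).

(a) P = 0.1248 W  (b) Q = 0.3252 VAR  (c) S = 0.3483 VA  (d) PF = 0.3583 (lagging)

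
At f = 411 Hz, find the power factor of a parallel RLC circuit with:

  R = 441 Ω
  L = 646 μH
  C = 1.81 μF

Step 1 — Angular frequency: ω = 2π·f = 2π·411 = 2582 rad/s.
Step 2 — Component impedances:
  R: Z = R = 441 Ω
  L: Z = jωL = j·2582·0.000646 = 0 + j1.668 Ω
  C: Z = 1/(jωC) = -j/(ω·C) = 0 - j213.9 Ω
Step 3 — Parallel combination: 1/Z_total = 1/R + 1/L + 1/C; Z_total = 0.00641 + j1.681 Ω = 1.681∠89.8° Ω.
Step 4 — Power factor: PF = cos(φ) = Re(Z)/|Z| = 0.00641/1.681 = 0.003813.
Step 5 — Type: Im(Z) = 1.681 ⇒ lagging (phase φ = 89.8°).

PF = 0.003813 (lagging, φ = 89.8°)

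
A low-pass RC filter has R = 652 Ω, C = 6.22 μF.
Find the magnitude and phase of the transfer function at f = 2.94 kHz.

Step 1 — Angular frequency: ω = 2π·2940 = 1.847e+04 rad/s.
Step 2 — Transfer function: H(jω) = 1/(1 + jωRC).
Step 3 — Denominator: 1 + jωRC = 1 + j·1.847e+04·652·6.22e-06 = 1 + j74.91.
Step 4 — H = 0.0001782 - j0.01335.
Step 5 — Magnitude: |H| = 0.01335 (-37.5 dB); phase: φ = -89.2°.

|H| = 0.01335 (-37.5 dB), φ = -89.2°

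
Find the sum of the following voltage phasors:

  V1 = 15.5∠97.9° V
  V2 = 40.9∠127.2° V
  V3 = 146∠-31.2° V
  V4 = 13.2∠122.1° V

Step 1 — Convert each phasor to rectangular form:
  V1 = 15.5·(cos(97.9°) + j·sin(97.9°)) = -2.13 + j15.35 V
  V2 = 40.9·(cos(127.2°) + j·sin(127.2°)) = -24.73 + j32.58 V
  V3 = 146·(cos(-31.2°) + j·sin(-31.2°)) = 124.9 - j75.63 V
  V4 = 13.2·(cos(122.1°) + j·sin(122.1°)) = -7.014 + j11.18 V
Step 2 — Sum components: V_total = 91.01 - j16.52 V.
Step 3 — Convert to polar: |V_total| = 92.5 V, ∠V_total = -10.3°.

V_total = 92.5∠-10.3° V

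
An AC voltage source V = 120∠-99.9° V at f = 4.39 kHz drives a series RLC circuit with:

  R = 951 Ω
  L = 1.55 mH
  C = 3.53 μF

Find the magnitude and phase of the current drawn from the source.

Step 1 — Angular frequency: ω = 2π·f = 2π·4390 = 2.758e+04 rad/s.
Step 2 — Component impedances:
  R: Z = R = 951 Ω
  L: Z = jωL = j·2.758e+04·0.00155 = 0 + j42.75 Ω
  C: Z = 1/(jωC) = -j/(ω·C) = 0 - j10.27 Ω
Step 3 — Series combination: Z_total = R + L + C = 951 + j32.48 Ω = 951.6∠2.0° Ω.
Step 4 — Source phasor: V = 120∠-99.9° V = -20.63 - j118.2 V.
Step 5 — Ohm's law: I = V / Z_total = (-20.63 - j118.2) / (951 + j32.48) = -0.02591 - j0.1234 A.
Step 6 — Convert to polar: |I| = 0.1261 A, ∠I = -101.9°.

I = 0.1261∠-101.9° A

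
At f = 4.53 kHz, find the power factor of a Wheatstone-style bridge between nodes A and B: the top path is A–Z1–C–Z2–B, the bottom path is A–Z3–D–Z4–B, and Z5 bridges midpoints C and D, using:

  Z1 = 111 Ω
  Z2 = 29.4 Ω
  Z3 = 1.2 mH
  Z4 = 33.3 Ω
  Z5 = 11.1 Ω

Step 1 — Angular frequency: ω = 2π·f = 2π·4530 = 2.846e+04 rad/s.
Step 2 — Component impedances:
  Z1: Z = R = 111 Ω
  Z2: Z = R = 29.4 Ω
  Z3: Z = jωL = j·2.846e+04·0.0012 = 0 + j34.16 Ω
  Z4: Z = R = 33.3 Ω
  Z5: Z = R = 11.1 Ω
Step 3 — Bridge requires nodal analysis (the Z5 bridge couples midpoints C and D, so the two paths cannot be reduced to a simple series/parallel combination). Setting node B to ground and injecting 1 A at node A, the 3-node admittance system at A, C, D solves to V_A = Z_AB = 26.3 + j29.04 Ω = 39.18∠47.8° Ω.
Step 4 — Power factor: PF = cos(φ) = Re(Z)/|Z| = 26.3/39.18 = 0.6713.
Step 5 — Type: Im(Z) = 29.04 ⇒ lagging (phase φ = 47.8°).

PF = 0.6713 (lagging, φ = 47.8°)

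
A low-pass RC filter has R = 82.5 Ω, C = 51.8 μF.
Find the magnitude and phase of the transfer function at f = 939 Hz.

Step 1 — Angular frequency: ω = 2π·939 = 5900 rad/s.
Step 2 — Transfer function: H(jω) = 1/(1 + jωRC).
Step 3 — Denominator: 1 + jωRC = 1 + j·5900·82.5·5.18e-05 = 1 + j25.21.
Step 4 — H = 0.001571 - j0.0396.
Step 5 — Magnitude: |H| = 0.03963 (-28.0 dB); phase: φ = -87.7°.

|H| = 0.03963 (-28.0 dB), φ = -87.7°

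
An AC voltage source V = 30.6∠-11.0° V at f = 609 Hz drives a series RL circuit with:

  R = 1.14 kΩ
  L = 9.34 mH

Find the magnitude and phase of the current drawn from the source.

Step 1 — Angular frequency: ω = 2π·f = 2π·609 = 3826 rad/s.
Step 2 — Component impedances:
  R: Z = R = 1140 Ω
  L: Z = jωL = j·3826·0.00934 = 0 + j35.74 Ω
Step 3 — Series combination: Z_total = R + L = 1140 + j35.74 Ω = 1141∠1.8° Ω.
Step 4 — Source phasor: V = 30.6∠-11.0° V = 30.04 - j5.839 V.
Step 5 — Ohm's law: I = V / Z_total = (30.04 - j5.839) / (1140 + j35.74) = 0.02616 - j0.005942 A.
Step 6 — Convert to polar: |I| = 0.02683 A, ∠I = -12.8°.

I = 0.02683∠-12.8° A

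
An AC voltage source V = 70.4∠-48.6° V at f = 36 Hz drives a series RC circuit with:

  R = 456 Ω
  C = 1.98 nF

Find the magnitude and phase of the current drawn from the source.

Step 1 — Angular frequency: ω = 2π·f = 2π·36 = 226.2 rad/s.
Step 2 — Component impedances:
  R: Z = R = 456 Ω
  C: Z = 1/(jωC) = -j/(ω·C) = 0 - j2.233e+06 Ω
Step 3 — Series combination: Z_total = R + C = 456 - j2.233e+06 Ω = 2.233e+06∠-90.0° Ω.
Step 4 — Source phasor: V = 70.4∠-48.6° V = 46.56 - j52.81 V.
Step 5 — Ohm's law: I = V / Z_total = (46.56 - j52.81) / (456 - j2.233e+06) = 2.366e-05 + j2.085e-05 A.
Step 6 — Convert to polar: |I| = 3.153e-05 A, ∠I = 41.4°.

I = 3.153e-05∠41.4° A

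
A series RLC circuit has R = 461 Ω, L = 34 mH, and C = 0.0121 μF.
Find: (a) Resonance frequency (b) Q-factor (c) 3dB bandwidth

Step 1 — Resonance: ω₀ = 1/√(LC) = 1/√(0.034·1.21e-08) = 4.93e+04 rad/s.
Step 2 — f₀ = ω₀/(2π) = 7847 Hz.
Step 3 — Series Q: Q = ω₀L/R = 4.93e+04·0.034/461 = 3.636.
Step 4 — Bandwidth: Δω = ω₀/Q = 1.356e+04 rad/s; BW = Δω/(2π) = 2158 Hz.

(a) f₀ = 7847 Hz  (b) Q = 3.636  (c) BW = 2158 Hz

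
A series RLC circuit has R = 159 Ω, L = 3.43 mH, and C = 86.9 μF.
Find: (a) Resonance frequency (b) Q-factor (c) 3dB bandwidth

Step 1 — Resonance: ω₀ = 1/√(LC) = 1/√(0.00343·8.69e-05) = 1832 rad/s.
Step 2 — f₀ = ω₀/(2π) = 291.5 Hz.
Step 3 — Series Q: Q = ω₀L/R = 1832·0.00343/159 = 0.03951.
Step 4 — Bandwidth: Δω = ω₀/Q = 4.636e+04 rad/s; BW = Δω/(2π) = 7378 Hz.

(a) f₀ = 291.5 Hz  (b) Q = 0.03951  (c) BW = 7378 Hz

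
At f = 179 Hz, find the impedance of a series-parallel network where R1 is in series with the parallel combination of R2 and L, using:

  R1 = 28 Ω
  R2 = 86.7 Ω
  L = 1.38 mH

Step 1 — Angular frequency: ω = 2π·f = 2π·179 = 1125 rad/s.
Step 2 — Component impedances:
  R1: Z = R = 28 Ω
  R2: Z = R = 86.7 Ω
  L: Z = jωL = j·1125·0.00138 = 0 + j1.552 Ω
Step 3 — Parallel branch: R2 || L = 1/(1/R2 + 1/L) = 0.02778 + j1.552 Ω.
Step 4 — Series with R1: Z_total = R1 + (R2 || L) = 28.03 + j1.552 Ω = 28.07∠3.2° Ω.

Z = 28.03 + j1.552 Ω = 28.07∠3.2° Ω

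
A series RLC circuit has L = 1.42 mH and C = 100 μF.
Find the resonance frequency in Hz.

Step 1 — Resonance condition Im(Z)=0 gives ω₀ = 1/√(LC).
Step 2 — ω₀ = 1/√(0.00142·0.0001) = 2654 rad/s.
Step 3 — f₀ = ω₀/(2π) = 422.4 Hz.

f₀ = 422.4 Hz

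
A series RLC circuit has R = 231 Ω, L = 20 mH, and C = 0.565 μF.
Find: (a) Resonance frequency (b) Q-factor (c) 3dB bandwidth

Step 1 — Resonance: ω₀ = 1/√(LC) = 1/√(0.02·5.65e-07) = 9407 rad/s.
Step 2 — f₀ = ω₀/(2π) = 1497 Hz.
Step 3 — Series Q: Q = ω₀L/R = 9407·0.02/231 = 0.8145.
Step 4 — Bandwidth: Δω = ω₀/Q = 1.155e+04 rad/s; BW = Δω/(2π) = 1838 Hz.

(a) f₀ = 1497 Hz  (b) Q = 0.8145  (c) BW = 1838 Hz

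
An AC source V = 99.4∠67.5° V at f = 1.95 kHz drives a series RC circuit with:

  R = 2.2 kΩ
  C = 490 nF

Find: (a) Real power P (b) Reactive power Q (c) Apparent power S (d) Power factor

Step 1 — Angular frequency: ω = 2π·f = 2π·1950 = 1.225e+04 rad/s.
Step 2 — Component impedances:
  R: Z = R = 2200 Ω
  C: Z = 1/(jωC) = -j/(ω·C) = 0 - j166.6 Ω
Step 3 — Series combination: Z_total = R + C = 2200 - j166.6 Ω = 2206∠-4.3° Ω.
Step 4 — Source phasor: V = 99.4∠67.5° V = 38.04 + j91.83 V.
Step 5 — Current: I = V / Z = 0.01405 + j0.04281 A = 0.04505∠71.8° A.
Step 6 — Complex power: S = V·I* = 4.465 - j0.3381 VA.
Step 7 — Real power: P = Re(S) = 4.465 W.
Step 8 — Reactive power: Q = Im(S) = -0.3381 VAR.
Step 9 — Apparent power: |S| = 4.478 VA.
Step 10 — Power factor: PF = P/|S| = 0.9971 (leading).

(a) P = 4.465 W  (b) Q = -0.3381 VAR  (c) S = 4.478 VA  (d) PF = 0.9971 (leading)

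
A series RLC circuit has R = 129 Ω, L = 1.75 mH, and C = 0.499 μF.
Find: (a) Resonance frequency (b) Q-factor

Step 1 — Resonance condition Im(Z)=0 gives ω₀ = 1/√(LC).
Step 2 — ω₀ = 1/√(0.00175·4.99e-07) = 3.384e+04 rad/s.
Step 3 — f₀ = ω₀/(2π) = 5386 Hz.
Step 4 — Series Q: Q = ω₀L/R = 3.384e+04·0.00175/129 = 0.4591.

(a) f₀ = 5386 Hz  (b) Q = 0.4591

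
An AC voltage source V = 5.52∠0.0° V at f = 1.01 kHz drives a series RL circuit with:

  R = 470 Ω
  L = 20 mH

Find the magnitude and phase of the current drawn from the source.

Step 1 — Angular frequency: ω = 2π·f = 2π·1010 = 6346 rad/s.
Step 2 — Component impedances:
  R: Z = R = 470 Ω
  L: Z = jωL = j·6346·0.02 = 0 + j126.9 Ω
Step 3 — Series combination: Z_total = R + L = 470 + j126.9 Ω = 486.8∠15.1° Ω.
Step 4 — Source phasor: V = 5.52∠0.0° V = 5.52 V.
Step 5 — Ohm's law: I = V / Z_total = (5.52) / (470 + j126.9) = 0.01095 - j0.002956 A.
Step 6 — Convert to polar: |I| = 0.01134 A, ∠I = -15.1°.

I = 0.01134∠-15.1° A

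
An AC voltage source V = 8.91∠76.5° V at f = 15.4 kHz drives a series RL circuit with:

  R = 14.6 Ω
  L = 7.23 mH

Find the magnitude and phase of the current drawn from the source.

Step 1 — Angular frequency: ω = 2π·f = 2π·1.54e+04 = 9.676e+04 rad/s.
Step 2 — Component impedances:
  R: Z = R = 14.6 Ω
  L: Z = jωL = j·9.676e+04·0.00723 = 0 + j699.6 Ω
Step 3 — Series combination: Z_total = R + L = 14.6 + j699.6 Ω = 699.7∠88.8° Ω.
Step 4 — Source phasor: V = 8.91∠76.5° V = 2.08 + j8.664 V.
Step 5 — Ohm's law: I = V / Z_total = (2.08 + j8.664) / (14.6 + j699.6) = 0.01244 - j0.002714 A.
Step 6 — Convert to polar: |I| = 0.01273 A, ∠I = -12.3°.

I = 0.01273∠-12.3° A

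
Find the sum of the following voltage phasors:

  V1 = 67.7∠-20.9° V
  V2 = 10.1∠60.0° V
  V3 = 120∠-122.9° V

Step 1 — Convert each phasor to rectangular form:
  V1 = 67.7·(cos(-20.9°) + j·sin(-20.9°)) = 63.25 - j24.15 V
  V2 = 10.1·(cos(60.0°) + j·sin(60.0°)) = 5.05 + j8.747 V
  V3 = 120·(cos(-122.9°) + j·sin(-122.9°)) = -65.18 - j100.8 V
Step 2 — Sum components: V_total = 3.115 - j116.2 V.
Step 3 — Convert to polar: |V_total| = 116.2 V, ∠V_total = -88.5°.

V_total = 116.2∠-88.5° V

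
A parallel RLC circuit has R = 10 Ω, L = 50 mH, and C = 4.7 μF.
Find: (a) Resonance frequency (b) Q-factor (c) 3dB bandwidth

Step 1 — Resonance: ω₀ = 1/√(LC) = 1/√(0.05·4.7e-06) = 2063 rad/s.
Step 2 — f₀ = ω₀/(2π) = 328.3 Hz.
Step 3 — Parallel Q: Q = R/(ω₀L) = 10/(2063·0.05) = 0.09695.
Step 4 — Bandwidth: Δω = ω₀/Q = 2.128e+04 rad/s; BW = Δω/(2π) = 3386 Hz.

(a) f₀ = 328.3 Hz  (b) Q = 0.09695  (c) BW = 3386 Hz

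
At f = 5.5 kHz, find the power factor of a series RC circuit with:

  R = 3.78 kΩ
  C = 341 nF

Step 1 — Angular frequency: ω = 2π·f = 2π·5500 = 3.456e+04 rad/s.
Step 2 — Component impedances:
  R: Z = R = 3780 Ω
  C: Z = 1/(jωC) = -j/(ω·C) = 0 - j84.86 Ω
Step 3 — Series combination: Z_total = R + C = 3780 - j84.86 Ω = 3781∠-1.3° Ω.
Step 4 — Power factor: PF = cos(φ) = Re(Z)/|Z| = 3780/3781 = 0.9997.
Step 5 — Type: Im(Z) = -84.86 ⇒ leading (phase φ = -1.3°).

PF = 0.9997 (leading, φ = -1.3°)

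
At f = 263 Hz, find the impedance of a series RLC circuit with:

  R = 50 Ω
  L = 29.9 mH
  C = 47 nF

Step 1 — Angular frequency: ω = 2π·f = 2π·263 = 1652 rad/s.
Step 2 — Component impedances:
  R: Z = R = 50 Ω
  L: Z = jωL = j·1652·0.0299 = 0 + j49.41 Ω
  C: Z = 1/(jωC) = -j/(ω·C) = 0 - j1.288e+04 Ω
Step 3 — Series combination: Z_total = R + L + C = 50 - j1.283e+04 Ω = 1.283e+04∠-89.8° Ω.

Z = 50 - j1.283e+04 Ω = 1.283e+04∠-89.8° Ω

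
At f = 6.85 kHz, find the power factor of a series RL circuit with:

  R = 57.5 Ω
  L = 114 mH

Step 1 — Angular frequency: ω = 2π·f = 2π·6850 = 4.304e+04 rad/s.
Step 2 — Component impedances:
  R: Z = R = 57.5 Ω
  L: Z = jωL = j·4.304e+04·0.114 = 0 + j4907 Ω
Step 3 — Series combination: Z_total = R + L = 57.5 + j4907 Ω = 4907∠89.3° Ω.
Step 4 — Power factor: PF = cos(φ) = Re(Z)/|Z| = 57.5/4907 = 0.01172.
Step 5 — Type: Im(Z) = 4907 ⇒ lagging (phase φ = 89.3°).

PF = 0.01172 (lagging, φ = 89.3°)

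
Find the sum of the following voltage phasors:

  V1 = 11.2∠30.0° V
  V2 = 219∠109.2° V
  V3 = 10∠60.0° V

Step 1 — Convert each phasor to rectangular form:
  V1 = 11.2·(cos(30.0°) + j·sin(30.0°)) = 9.699 + j5.6 V
  V2 = 219·(cos(109.2°) + j·sin(109.2°)) = -72.02 + j206.8 V
  V3 = 10·(cos(60.0°) + j·sin(60.0°)) = 5 + j8.66 V
Step 2 — Sum components: V_total = -57.32 + j221.1 V.
Step 3 — Convert to polar: |V_total| = 228.4 V, ∠V_total = 104.5°.

V_total = 228.4∠104.5° V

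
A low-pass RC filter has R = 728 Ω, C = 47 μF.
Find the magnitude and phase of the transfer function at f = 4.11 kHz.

Step 1 — Angular frequency: ω = 2π·4110 = 2.582e+04 rad/s.
Step 2 — Transfer function: H(jω) = 1/(1 + jωRC).
Step 3 — Denominator: 1 + jωRC = 1 + j·2.582e+04·728·4.7e-05 = 1 + j883.6.
Step 4 — H = 1.281e-06 - j0.001132.
Step 5 — Magnitude: |H| = 0.001132 (-58.9 dB); phase: φ = -89.9°.

|H| = 0.001132 (-58.9 dB), φ = -89.9°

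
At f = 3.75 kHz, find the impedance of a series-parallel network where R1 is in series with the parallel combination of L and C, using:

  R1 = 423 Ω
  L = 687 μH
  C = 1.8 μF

Step 1 — Angular frequency: ω = 2π·f = 2π·3750 = 2.356e+04 rad/s.
Step 2 — Component impedances:
  R1: Z = R = 423 Ω
  L: Z = jωL = j·2.356e+04·0.000687 = 0 + j16.19 Ω
  C: Z = 1/(jωC) = -j/(ω·C) = 0 - j23.58 Ω
Step 3 — Parallel branch: L || C = 1/(1/L + 1/C) = 0 + j51.64 Ω.
Step 4 — Series with R1: Z_total = R1 + (L || C) = 423 + j51.64 Ω = 426.1∠7.0° Ω.

Z = 423 + j51.64 Ω = 426.1∠7.0° Ω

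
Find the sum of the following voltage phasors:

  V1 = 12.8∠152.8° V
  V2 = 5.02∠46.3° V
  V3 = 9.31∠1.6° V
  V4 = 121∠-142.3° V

Step 1 — Convert each phasor to rectangular form:
  V1 = 12.8·(cos(152.8°) + j·sin(152.8°)) = -11.38 + j5.851 V
  V2 = 5.02·(cos(46.3°) + j·sin(46.3°)) = 3.468 + j3.629 V
  V3 = 9.31·(cos(1.6°) + j·sin(1.6°)) = 9.306 + j0.26 V
  V4 = 121·(cos(-142.3°) + j·sin(-142.3°)) = -95.74 - j73.99 V
Step 2 — Sum components: V_total = -94.35 - j64.25 V.
Step 3 — Convert to polar: |V_total| = 114.1 V, ∠V_total = -145.7°.

V_total = 114.1∠-145.7° V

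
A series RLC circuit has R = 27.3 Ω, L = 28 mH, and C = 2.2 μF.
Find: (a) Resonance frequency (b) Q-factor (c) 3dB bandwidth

Step 1 — Resonance: ω₀ = 1/√(LC) = 1/√(0.028·2.2e-06) = 4029 rad/s.
Step 2 — f₀ = ω₀/(2π) = 641.3 Hz.
Step 3 — Series Q: Q = ω₀L/R = 4029·0.028/27.3 = 4.132.
Step 4 — Bandwidth: Δω = ω₀/Q = 975 rad/s; BW = Δω/(2π) = 155.2 Hz.

(a) f₀ = 641.3 Hz  (b) Q = 4.132  (c) BW = 155.2 Hz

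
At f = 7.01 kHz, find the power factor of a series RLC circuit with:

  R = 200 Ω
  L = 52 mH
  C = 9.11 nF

Step 1 — Angular frequency: ω = 2π·f = 2π·7010 = 4.405e+04 rad/s.
Step 2 — Component impedances:
  R: Z = R = 200 Ω
  L: Z = jωL = j·4.405e+04·0.052 = 0 + j2290 Ω
  C: Z = 1/(jωC) = -j/(ω·C) = 0 - j2492 Ω
Step 3 — Series combination: Z_total = R + L + C = 200 - j201.9 Ω = 284.2∠-45.3° Ω.
Step 4 — Power factor: PF = cos(φ) = Re(Z)/|Z| = 200/284.16 = 0.7038.
Step 5 — Type: Im(Z) = -201.9 ⇒ leading (phase φ = -45.3°).

PF = 0.7038 (leading, φ = -45.3°)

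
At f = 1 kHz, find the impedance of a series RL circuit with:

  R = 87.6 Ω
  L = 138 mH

Step 1 — Angular frequency: ω = 2π·f = 2π·1000 = 6283 rad/s.
Step 2 — Component impedances:
  R: Z = R = 87.6 Ω
  L: Z = jωL = j·6283·0.138 = 0 + j867.1 Ω
Step 3 — Series combination: Z_total = R + L = 87.6 + j867.1 Ω = 871.5∠84.2° Ω.

Z = 87.6 + j867.1 Ω = 871.5∠84.2° Ω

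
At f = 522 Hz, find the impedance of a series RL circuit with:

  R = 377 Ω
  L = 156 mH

Step 1 — Angular frequency: ω = 2π·f = 2π·522 = 3280 rad/s.
Step 2 — Component impedances:
  R: Z = R = 377 Ω
  L: Z = jωL = j·3280·0.156 = 0 + j511.7 Ω
Step 3 — Series combination: Z_total = R + L = 377 + j511.7 Ω = 635.5∠53.6° Ω.

Z = 377 + j511.7 Ω = 635.5∠53.6° Ω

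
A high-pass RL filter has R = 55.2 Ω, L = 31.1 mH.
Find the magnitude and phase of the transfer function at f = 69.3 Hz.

Step 1 — Angular frequency: ω = 2π·69.3 = 435.4 rad/s.
Step 2 — Transfer function: H(jω) = jωL/(R + jωL).
Step 3 — Numerator jωL = j·13.54; denominator R + jωL = 55.2 + j13.54.
Step 4 — H = 0.05677 + j0.2314.
Step 5 — Magnitude: |H| = 0.2383 (-12.5 dB); phase: φ = 76.2°.

|H| = 0.2383 (-12.5 dB), φ = 76.2°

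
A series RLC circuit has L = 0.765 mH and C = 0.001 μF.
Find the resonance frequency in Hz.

Step 1 — Resonance condition Im(Z)=0 gives ω₀ = 1/√(LC).
Step 2 — ω₀ = 1/√(0.000765·1e-09) = 1.143e+06 rad/s.
Step 3 — f₀ = ω₀/(2π) = 1.82e+05 Hz.

f₀ = 1.82e+05 Hz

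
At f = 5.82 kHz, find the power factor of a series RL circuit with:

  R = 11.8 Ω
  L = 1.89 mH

Step 1 — Angular frequency: ω = 2π·f = 2π·5820 = 3.657e+04 rad/s.
Step 2 — Component impedances:
  R: Z = R = 11.8 Ω
  L: Z = jωL = j·3.657e+04·0.00189 = 0 + j69.11 Ω
Step 3 — Series combination: Z_total = R + L = 11.8 + j69.11 Ω = 70.11∠80.3° Ω.
Step 4 — Power factor: PF = cos(φ) = Re(Z)/|Z| = 11.8/70.11 = 0.1683.
Step 5 — Type: Im(Z) = 69.11 ⇒ lagging (phase φ = 80.3°).

PF = 0.1683 (lagging, φ = 80.3°)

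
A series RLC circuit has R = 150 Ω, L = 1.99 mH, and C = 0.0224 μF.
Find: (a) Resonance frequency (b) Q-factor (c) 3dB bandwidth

Step 1 — Resonance condition Im(Z)=0 gives ω₀ = 1/√(LC).
Step 2 — ω₀ = 1/√(0.00199·2.24e-08) = 1.498e+05 rad/s.
Step 3 — f₀ = ω₀/(2π) = 2.384e+04 Hz.
Step 4 — Series Q: Q = ω₀L/R = 1.498e+05·0.00199/150 = 1.987.
Step 5 — 3dB bandwidth: Δω = ω₀/Q = 7.538e+04 rad/s; BW = Δω/(2π) = 1.2e+04 Hz.

(a) f₀ = 2.384e+04 Hz  (b) Q = 1.987  (c) BW = 1.2e+04 Hz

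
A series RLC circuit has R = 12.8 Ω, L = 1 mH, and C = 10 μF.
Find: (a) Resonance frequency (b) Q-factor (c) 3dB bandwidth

Step 1 — Resonance: ω₀ = 1/√(LC) = 1/√(0.001·1e-05) = 1e+04 rad/s.
Step 2 — f₀ = ω₀/(2π) = 1592 Hz.
Step 3 — Series Q: Q = ω₀L/R = 1e+04·0.001/12.8 = 0.7812.
Step 4 — Bandwidth: Δω = ω₀/Q = 1.28e+04 rad/s; BW = Δω/(2π) = 2037 Hz.

(a) f₀ = 1592 Hz  (b) Q = 0.7812  (c) BW = 2037 Hz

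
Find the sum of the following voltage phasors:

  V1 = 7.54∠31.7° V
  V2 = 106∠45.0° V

Step 1 — Convert each phasor to rectangular form:
  V1 = 7.54·(cos(31.7°) + j·sin(31.7°)) = 6.415 + j3.962 V
  V2 = 106·(cos(45.0°) + j·sin(45.0°)) = 74.95 + j74.95 V
Step 2 — Sum components: V_total = 81.37 + j78.92 V.
Step 3 — Convert to polar: |V_total| = 113.4 V, ∠V_total = 44.1°.

V_total = 113.4∠44.1° V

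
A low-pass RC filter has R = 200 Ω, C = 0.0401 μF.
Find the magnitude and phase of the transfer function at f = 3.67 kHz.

Step 1 — Angular frequency: ω = 2π·3670 = 2.306e+04 rad/s.
Step 2 — Transfer function: H(jω) = 1/(1 + jωRC).
Step 3 — Denominator: 1 + jωRC = 1 + j·2.306e+04·200·4.01e-08 = 1 + j0.1849.
Step 4 — H = 0.9669 - j0.1788.
Step 5 — Magnitude: |H| = 0.9833 (-0.1 dB); phase: φ = -10.5°.

|H| = 0.9833 (-0.1 dB), φ = -10.5°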